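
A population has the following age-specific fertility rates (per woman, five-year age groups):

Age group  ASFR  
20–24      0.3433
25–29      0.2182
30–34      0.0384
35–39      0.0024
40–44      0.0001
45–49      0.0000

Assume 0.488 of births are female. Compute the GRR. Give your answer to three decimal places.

Proportion female at birth = 0.488.
Sum of ASFRs = 0.3433 + 0.2182 + 0.0384 + 0.0024 + 0.0001 + 0.0000 = 0.6024
TFR = 5 × 0.6024 = 3.012
GRR = 0.488 × 3.012 = 1.46986

1.470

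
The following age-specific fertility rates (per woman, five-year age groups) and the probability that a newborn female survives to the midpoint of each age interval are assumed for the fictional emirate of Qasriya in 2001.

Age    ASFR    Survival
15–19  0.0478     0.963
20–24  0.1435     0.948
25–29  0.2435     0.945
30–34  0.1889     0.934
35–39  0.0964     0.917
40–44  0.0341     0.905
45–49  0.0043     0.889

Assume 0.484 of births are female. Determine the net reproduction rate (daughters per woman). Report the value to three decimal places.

1.722

Proportion female at birth = 0.484.
Each age group contributes 5 × ASFR × survival:
  15–19: 5 × 0.0478 × 0.963 = 0.23016
  20–24: 5 × 0.1435 × 0.948 = 0.68019
  25–29: 5 × 0.2435 × 0.945 = 1.15054
  30–34: 5 × 0.1889 × 0.934 = 0.88216
  35–39: 5 × 0.0964 × 0.917 = 0.44199
  40–44: 5 × 0.0341 × 0.905 = 0.15430
  45–49: 5 × 0.0043 × 0.889 = 0.01911
Sum = 3.55845
NRR = 0.484 × 3.55845 = 1.72229
NRR > 1, so each generation more than replaces itself.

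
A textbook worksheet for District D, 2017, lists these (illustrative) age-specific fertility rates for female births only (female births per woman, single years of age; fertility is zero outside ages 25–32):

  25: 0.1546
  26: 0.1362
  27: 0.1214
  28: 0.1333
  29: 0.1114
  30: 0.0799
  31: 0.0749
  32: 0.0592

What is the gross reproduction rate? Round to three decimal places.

0.871

Sum of female ASFRs = 0.1546 + 0.1362 + 0.1214 + 0.1333 + 0.1114 + 0.0799 + 0.0749 + 0.0592 = 0.8709
GRR = 0.8709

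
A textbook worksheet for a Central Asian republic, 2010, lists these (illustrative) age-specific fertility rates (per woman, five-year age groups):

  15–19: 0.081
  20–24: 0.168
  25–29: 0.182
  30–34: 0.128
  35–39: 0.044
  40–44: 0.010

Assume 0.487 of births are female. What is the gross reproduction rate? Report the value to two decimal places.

1.49

Proportion female at birth = 0.487.
Sum of ASFRs = 0.081 + 0.168 + 0.182 + 0.128 + 0.044 + 0.010 = 0.613
TFR = 5 × 0.613 = 3.065
GRR = 0.487 × 3.065 = 1.49266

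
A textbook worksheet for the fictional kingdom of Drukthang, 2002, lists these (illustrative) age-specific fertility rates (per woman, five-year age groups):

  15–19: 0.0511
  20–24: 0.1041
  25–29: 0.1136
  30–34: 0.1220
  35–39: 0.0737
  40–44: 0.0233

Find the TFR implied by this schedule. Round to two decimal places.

Sum of ASFRs = 0.0511 + 0.1041 + 0.1136 + 0.1220 + 0.0737 + 0.0233 = 0.4878
TFR = 5 × 0.4878 = 2.439

2.44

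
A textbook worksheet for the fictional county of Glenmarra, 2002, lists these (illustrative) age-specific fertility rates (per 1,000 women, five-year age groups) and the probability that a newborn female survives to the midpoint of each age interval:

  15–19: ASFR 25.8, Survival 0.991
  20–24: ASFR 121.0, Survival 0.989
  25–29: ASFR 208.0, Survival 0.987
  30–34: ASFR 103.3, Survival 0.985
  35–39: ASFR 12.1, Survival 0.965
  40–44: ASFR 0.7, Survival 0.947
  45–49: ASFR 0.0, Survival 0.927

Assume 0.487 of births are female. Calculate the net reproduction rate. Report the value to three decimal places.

Proportion female at birth = 0.487.
Survival-weighted fertility by age (5·fₓ·Sₓ):
  15–19: 5 × 25.8/1000 × 0.991 = 0.12784
  20–24: 5 × 121.0/1000 × 0.989 = 0.59835
  25–29: 5 × 208.0/1000 × 0.987 = 1.02648
  30–34: 5 × 103.3/1000 × 0.985 = 0.50875
  35–39: 5 × 12.1/1000 × 0.965 = 0.05838
  40–44: 5 × 0.7/1000 × 0.947 = 0.00331
  45–49: 5 × 0.0/1000 × 0.927 = 0.00000
Sum = 2.32311
NRR = 0.487 × 2.32311 = 1.13135

1.131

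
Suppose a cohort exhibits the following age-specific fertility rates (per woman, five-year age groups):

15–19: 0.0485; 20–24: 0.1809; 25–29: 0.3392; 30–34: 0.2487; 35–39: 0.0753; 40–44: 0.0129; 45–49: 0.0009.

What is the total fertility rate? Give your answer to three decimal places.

4.532

Sum of ASFRs = 0.0485 + 0.1809 + 0.3392 + 0.2487 + 0.0753 + 0.0129 + 0.0009 = 0.9064
TFR = 5 × 0.9064 = 4.532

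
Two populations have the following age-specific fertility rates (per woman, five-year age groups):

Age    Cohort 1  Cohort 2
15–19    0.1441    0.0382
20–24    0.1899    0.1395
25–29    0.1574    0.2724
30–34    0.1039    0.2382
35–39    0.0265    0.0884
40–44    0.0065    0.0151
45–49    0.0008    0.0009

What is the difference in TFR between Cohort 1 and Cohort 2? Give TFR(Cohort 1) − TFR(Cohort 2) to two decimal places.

Cohort 1:
  Sum of ASFRs = 0.1441 + 0.1899 + 0.1574 + 0.1039 + 0.0265 + 0.0065 + 0.0008 = 0.6291
  TFR = 5 × 0.6291 = 3.1455
Cohort 2:
  Sum of ASFRs = 0.0382 + 0.1395 + 0.2724 + 0.2382 + 0.0884 + 0.0151 + 0.0009 = 0.7927
  TFR = 5 × 0.7927 = 3.9635
Difference = 3.1455 − 3.9635 = -0.818

-0.82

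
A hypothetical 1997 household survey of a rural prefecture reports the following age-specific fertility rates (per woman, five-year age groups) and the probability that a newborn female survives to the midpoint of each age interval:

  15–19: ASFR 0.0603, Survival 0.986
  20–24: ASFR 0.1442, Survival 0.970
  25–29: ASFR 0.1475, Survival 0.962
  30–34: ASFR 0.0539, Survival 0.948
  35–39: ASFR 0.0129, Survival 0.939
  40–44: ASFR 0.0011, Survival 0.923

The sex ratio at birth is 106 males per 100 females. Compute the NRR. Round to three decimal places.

0.984

Proportion female at birth = 100 / (100 + 106) = 0.48544.
Survival-weighted fertility by age (5·fₓ·Sₓ):
  15–19: 5 × 0.0603 × 0.986 = 0.29728
  20–24: 5 × 0.1442 × 0.970 = 0.69937
  25–29: 5 × 0.1475 × 0.962 = 0.70948
  30–34: 5 × 0.0539 × 0.948 = 0.25549
  35–39: 5 × 0.0129 × 0.939 = 0.06057
  40–44: 5 × 0.0011 × 0.923 = 0.00508
Sum = 2.02727
NRR = 0.48544 × 2.02727 = 0.98412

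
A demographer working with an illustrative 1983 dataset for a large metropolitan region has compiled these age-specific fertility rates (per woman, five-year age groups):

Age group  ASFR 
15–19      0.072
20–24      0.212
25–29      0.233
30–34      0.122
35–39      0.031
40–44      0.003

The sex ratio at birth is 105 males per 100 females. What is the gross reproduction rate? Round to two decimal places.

Proportion female at birth = 100 / (100 + 105) = 0.48780.
Sum of ASFRs = 0.072 + 0.212 + 0.233 + 0.122 + 0.031 + 0.003 = 0.673
TFR = 5 × 0.673 = 3.365
GRR = 0.48780 × 3.365 = 1.64145

1.64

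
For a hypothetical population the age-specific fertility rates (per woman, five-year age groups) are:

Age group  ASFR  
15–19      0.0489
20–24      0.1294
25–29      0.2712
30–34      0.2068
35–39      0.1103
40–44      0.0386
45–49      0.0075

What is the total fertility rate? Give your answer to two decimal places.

4.06

Sum of ASFRs = 0.0489 + 0.1294 + 0.2712 + 0.2068 + 0.1103 + 0.0386 + 0.0075 = 0.8127
TFR = 5 × 0.8127 = 4.0635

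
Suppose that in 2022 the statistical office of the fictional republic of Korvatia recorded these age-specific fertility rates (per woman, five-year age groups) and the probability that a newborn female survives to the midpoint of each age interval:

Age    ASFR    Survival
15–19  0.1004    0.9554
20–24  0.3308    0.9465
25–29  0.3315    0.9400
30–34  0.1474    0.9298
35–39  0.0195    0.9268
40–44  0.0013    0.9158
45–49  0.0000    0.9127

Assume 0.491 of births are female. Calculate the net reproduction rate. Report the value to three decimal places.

2.153

Proportion female at birth = 0.491.
Survival-weighted fertility by age (5·fₓ·Sₓ):
  15–19: 5 × 0.1004 × 0.9554 = 0.47961
  20–24: 5 × 0.3308 × 0.9465 = 1.56551
  25–29: 5 × 0.3315 × 0.9400 = 1.55805
  30–34: 5 × 0.1474 × 0.9298 = 0.68526
  35–39: 5 × 0.0195 × 0.9268 = 0.09036
  40–44: 5 × 0.0013 × 0.9158 = 0.00595
  45–49: 5 × 0.0000 × 0.9127 = 0.00000
Sum = 4.38474
NRR = 0.491 × 4.38474 = 2.15291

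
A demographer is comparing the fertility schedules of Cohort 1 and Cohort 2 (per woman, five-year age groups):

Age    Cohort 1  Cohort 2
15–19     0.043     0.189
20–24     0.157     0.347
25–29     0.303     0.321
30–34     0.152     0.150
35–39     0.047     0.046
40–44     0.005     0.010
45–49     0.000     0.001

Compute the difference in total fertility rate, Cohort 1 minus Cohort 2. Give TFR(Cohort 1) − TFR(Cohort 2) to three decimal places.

Cohort 1:
  Sum of ASFRs = 0.043 + 0.157 + 0.303 + 0.152 + 0.047 + 0.005 + 0.000 = 0.707
  TFR = 5 × 0.707 = 3.535
Cohort 2:
  Sum of ASFRs = 0.189 + 0.347 + 0.321 + 0.150 + 0.046 + 0.010 + 0.001 = 1.064
  TFR = 5 × 1.064 = 5.32
Difference = 3.535 − 5.32 = -1.785

-1.785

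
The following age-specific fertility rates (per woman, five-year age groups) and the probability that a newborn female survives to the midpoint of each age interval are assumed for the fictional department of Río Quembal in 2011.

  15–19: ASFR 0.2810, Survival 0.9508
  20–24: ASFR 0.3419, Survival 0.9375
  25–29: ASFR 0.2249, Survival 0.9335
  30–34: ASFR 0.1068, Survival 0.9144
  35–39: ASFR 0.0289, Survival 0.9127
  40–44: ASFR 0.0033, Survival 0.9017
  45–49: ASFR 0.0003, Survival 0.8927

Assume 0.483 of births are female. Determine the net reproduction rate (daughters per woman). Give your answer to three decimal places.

Proportion female at birth = 0.483.
Per-age-group product (5 × ASFR × survival probability):
  15–19: 5 × 0.2810 × 0.9508 = 1.33587
  20–24: 5 × 0.3419 × 0.9375 = 1.60266
  25–29: 5 × 0.2249 × 0.9335 = 1.04972
  30–34: 5 × 0.1068 × 0.9144 = 0.48829
  35–39: 5 × 0.0289 × 0.9127 = 0.13189
  40–44: 5 × 0.0033 × 0.9017 = 0.01488
  45–49: 5 × 0.0003 × 0.8927 = 0.00134
Sum = 4.62465
NRR = 0.483 × 4.62465 = 2.23371
An NRR exceeding 1 indicates intrinsic growth under these rates.

2.234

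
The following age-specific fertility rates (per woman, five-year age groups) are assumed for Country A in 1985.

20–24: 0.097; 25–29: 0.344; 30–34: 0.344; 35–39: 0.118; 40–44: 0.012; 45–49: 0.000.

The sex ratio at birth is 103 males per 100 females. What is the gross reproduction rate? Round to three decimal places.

2.254

Proportion female at birth = 100 / (100 + 103) = 0.49261.
Sum of ASFRs = 0.097 + 0.344 + 0.344 + 0.118 + 0.012 + 0.000 = 0.915
TFR = 5 × 0.915 = 4.575
GRR = 0.49261 × 4.575 = 2.25369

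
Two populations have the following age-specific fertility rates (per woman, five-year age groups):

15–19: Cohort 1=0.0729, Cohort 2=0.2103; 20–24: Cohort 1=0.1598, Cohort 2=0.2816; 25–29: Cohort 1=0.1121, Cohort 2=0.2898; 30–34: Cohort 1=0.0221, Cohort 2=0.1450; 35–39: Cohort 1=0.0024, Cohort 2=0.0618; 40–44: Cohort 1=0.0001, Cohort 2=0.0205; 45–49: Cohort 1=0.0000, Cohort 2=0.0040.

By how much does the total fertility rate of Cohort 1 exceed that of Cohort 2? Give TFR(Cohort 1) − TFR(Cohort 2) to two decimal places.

-3.22

Cohort 1:
  Sum of ASFRs = 0.0729 + 0.1598 + 0.1121 + 0.0221 + 0.0024 + 0.0001 + 0.0000 = 0.3694
  TFR = 5 × 0.3694 = 1.847
Cohort 2:
  Sum of ASFRs = 0.2103 + 0.2816 + 0.2898 + 0.1450 + 0.0618 + 0.0205 + 0.0040 = 1.0130
  TFR = 5 × 1.0130 = 5.065
Difference = 1.847 − 5.065 = -3.218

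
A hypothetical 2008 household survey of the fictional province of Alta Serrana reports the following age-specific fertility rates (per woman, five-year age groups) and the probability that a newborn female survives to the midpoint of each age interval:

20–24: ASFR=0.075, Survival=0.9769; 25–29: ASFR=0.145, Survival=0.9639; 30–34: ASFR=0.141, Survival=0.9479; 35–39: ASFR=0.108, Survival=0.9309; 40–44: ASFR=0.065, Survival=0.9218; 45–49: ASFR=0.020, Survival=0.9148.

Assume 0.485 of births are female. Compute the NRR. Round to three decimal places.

Proportion female at birth = 0.485.
Each age group contributes 5 × ASFR × survival:
  20–24: 5 × 0.075 × 0.9769 = 0.36634
  25–29: 5 × 0.145 × 0.9639 = 0.69883
  30–34: 5 × 0.141 × 0.9479 = 0.66827
  35–39: 5 × 0.108 × 0.9309 = 0.50269
  40–44: 5 × 0.065 × 0.9218 = 0.29959
  45–49: 5 × 0.020 × 0.9148 = 0.09148
Sum = 2.62720
NRR = 0.485 × 2.62720 = 1.27419
An NRR exceeding 1 indicates intrinsic growth under these rates.

1.274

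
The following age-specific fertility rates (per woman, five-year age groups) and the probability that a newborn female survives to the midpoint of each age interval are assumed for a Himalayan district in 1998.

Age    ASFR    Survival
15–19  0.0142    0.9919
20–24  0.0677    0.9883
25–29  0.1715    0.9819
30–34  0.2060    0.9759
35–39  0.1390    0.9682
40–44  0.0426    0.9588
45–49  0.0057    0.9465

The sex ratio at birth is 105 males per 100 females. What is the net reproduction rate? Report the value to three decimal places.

1.540

Proportion female at birth = 100 / (100 + 105) = 0.48780.
Weighting each age-specific rate by interval width and survival:
  15–19: 5 × 0.0142 × 0.9919 = 0.07042
  20–24: 5 × 0.0677 × 0.9883 = 0.33454
  25–29: 5 × 0.1715 × 0.9819 = 0.84198
  30–34: 5 × 0.2060 × 0.9759 = 1.00518
  35–39: 5 × 0.1390 × 0.9682 = 0.67290
  40–44: 5 × 0.0426 × 0.9588 = 0.20422
  45–49: 5 × 0.0057 × 0.9465 = 0.02698
Sum = 3.15622
NRR = 0.48780 × 3.15622 = 1.53960
NRR > 1, so each generation more than replaces itself.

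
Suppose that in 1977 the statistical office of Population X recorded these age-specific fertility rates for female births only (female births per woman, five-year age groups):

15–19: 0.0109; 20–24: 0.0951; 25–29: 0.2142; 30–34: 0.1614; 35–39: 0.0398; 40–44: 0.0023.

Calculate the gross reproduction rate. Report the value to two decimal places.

Sum of female ASFRs = 0.0109 + 0.0951 + 0.2142 + 0.1614 + 0.0398 + 0.0023 = 0.5237
GRR = 5 × 0.5237 = 2.6185

2.62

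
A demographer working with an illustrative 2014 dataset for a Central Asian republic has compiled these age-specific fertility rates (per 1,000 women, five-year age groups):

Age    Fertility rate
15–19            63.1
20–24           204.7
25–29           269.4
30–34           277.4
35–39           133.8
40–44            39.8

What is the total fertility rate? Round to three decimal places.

4.941

Sum of ASFRs = 63.1 + 204.7 + 269.4 + 277.4 + 133.8 + 39.8 = 988.2
TFR = 5 × 988.2 / 1000 = 4.941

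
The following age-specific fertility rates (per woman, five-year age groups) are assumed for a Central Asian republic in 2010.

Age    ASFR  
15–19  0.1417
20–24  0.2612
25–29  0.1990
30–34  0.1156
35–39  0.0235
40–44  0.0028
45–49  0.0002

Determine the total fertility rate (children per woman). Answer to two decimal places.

3.72

Sum of ASFRs = 0.1417 + 0.2612 + 0.1990 + 0.1156 + 0.0235 + 0.0028 + 0.0002 = 0.7440
TFR = 5 × 0.7440 = 3.72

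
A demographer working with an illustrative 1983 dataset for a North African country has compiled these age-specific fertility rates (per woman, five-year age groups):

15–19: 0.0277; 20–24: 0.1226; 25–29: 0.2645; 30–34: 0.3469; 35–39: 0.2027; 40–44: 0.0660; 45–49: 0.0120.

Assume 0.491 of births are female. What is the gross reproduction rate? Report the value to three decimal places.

2.559

Proportion female at birth = 0.491.
Sum of ASFRs = 0.0277 + 0.1226 + 0.2645 + 0.3469 + 0.2027 + 0.0660 + 0.0120 = 1.0424
TFR = 5 × 1.0424 = 5.212
GRR = 0.491 × 5.212 = 2.55909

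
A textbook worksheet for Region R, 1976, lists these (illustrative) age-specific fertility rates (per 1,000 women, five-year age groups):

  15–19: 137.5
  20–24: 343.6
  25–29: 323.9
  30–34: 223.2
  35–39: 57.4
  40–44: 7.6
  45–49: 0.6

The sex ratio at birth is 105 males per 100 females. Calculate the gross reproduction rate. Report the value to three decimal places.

2.668

Proportion female at birth = 100 / (100 + 105) = 0.48780.
Sum of ASFRs = 137.5 + 343.6 + 323.9 + 223.2 + 57.4 + 7.6 + 0.6 = 1093.8
TFR = 5 × 1093.8 / 1000 = 5.469
GRR = 0.48780 × 5.469 = 2.66778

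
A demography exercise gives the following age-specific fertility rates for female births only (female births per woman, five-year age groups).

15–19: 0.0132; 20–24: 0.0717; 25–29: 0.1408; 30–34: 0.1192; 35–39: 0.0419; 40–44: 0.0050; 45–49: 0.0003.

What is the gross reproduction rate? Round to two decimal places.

Sum of female ASFRs = 0.0132 + 0.0717 + 0.1408 + 0.1192 + 0.0419 + 0.0050 + 0.0003 = 0.3921
GRR = 5 × 0.3921 = 1.9605

1.96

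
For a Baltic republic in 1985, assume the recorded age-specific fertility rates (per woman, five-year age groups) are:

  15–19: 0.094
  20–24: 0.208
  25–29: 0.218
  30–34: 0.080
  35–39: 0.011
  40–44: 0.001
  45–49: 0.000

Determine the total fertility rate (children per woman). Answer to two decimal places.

Sum of ASFRs = 0.094 + 0.208 + 0.218 + 0.080 + 0.011 + 0.001 + 0.000 = 0.612
TFR = 5 × 0.612 = 3.06

3.06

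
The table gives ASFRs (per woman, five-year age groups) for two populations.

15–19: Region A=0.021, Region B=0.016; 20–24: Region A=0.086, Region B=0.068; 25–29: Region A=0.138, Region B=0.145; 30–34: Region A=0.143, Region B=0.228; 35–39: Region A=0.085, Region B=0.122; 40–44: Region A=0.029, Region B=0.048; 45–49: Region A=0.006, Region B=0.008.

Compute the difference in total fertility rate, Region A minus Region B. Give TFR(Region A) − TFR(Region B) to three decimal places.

Region A:
  Sum of ASFRs = 0.021 + 0.086 + 0.138 + 0.143 + 0.085 + 0.029 + 0.006 = 0.508
  TFR = 5 × 0.508 = 2.54
Region B:
  Sum of ASFRs = 0.016 + 0.068 + 0.145 + 0.228 + 0.122 + 0.048 + 0.008 = 0.635
  TFR = 5 × 0.635 = 3.175
Difference = 2.54 − 3.175 = -0.635

-0.635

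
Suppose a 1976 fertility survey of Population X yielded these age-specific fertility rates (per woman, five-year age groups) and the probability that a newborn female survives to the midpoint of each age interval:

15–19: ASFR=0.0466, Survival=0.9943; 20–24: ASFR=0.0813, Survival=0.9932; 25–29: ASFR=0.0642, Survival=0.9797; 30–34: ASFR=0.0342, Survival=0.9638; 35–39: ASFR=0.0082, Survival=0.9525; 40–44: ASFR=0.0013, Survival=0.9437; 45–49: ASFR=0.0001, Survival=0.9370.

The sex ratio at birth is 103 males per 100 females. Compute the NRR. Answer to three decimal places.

0.572

Proportion female at birth = 100 / (100 + 103) = 0.49261.
Per-age-group product (5 × ASFR × survival probability):
  15–19: 5 × 0.0466 × 0.9943 = 0.23167
  20–24: 5 × 0.0813 × 0.9932 = 0.40374
  25–29: 5 × 0.0642 × 0.9797 = 0.31448
  30–34: 5 × 0.0342 × 0.9638 = 0.16481
  35–39: 5 × 0.0082 × 0.9525 = 0.03905
  40–44: 5 × 0.0013 × 0.9437 = 0.00613
  45–49: 5 × 0.0001 × 0.9370 = 0.00047
Sum = 1.16035
NRR = 0.49261 × 1.16035 = 0.57160
An NRR under 1 implies long-run decline under these rates.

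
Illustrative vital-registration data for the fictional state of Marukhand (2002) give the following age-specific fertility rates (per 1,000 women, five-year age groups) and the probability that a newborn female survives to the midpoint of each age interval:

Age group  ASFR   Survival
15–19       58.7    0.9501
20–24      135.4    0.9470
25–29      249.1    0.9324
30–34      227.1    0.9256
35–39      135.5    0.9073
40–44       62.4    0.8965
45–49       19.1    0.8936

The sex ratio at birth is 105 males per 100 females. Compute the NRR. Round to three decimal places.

Proportion female at birth = 100 / (100 + 105) = 0.48780.
Weighting each age-specific rate by interval width and survival:
  15–19: 5 × 58.7/1000 × 0.9501 = 0.27885
  20–24: 5 × 135.4/1000 × 0.9470 = 0.64112
  25–29: 5 × 249.1/1000 × 0.9324 = 1.16130
  30–34: 5 × 227.1/1000 × 0.9256 = 1.05102
  35–39: 5 × 135.5/1000 × 0.9073 = 0.61470
  40–44: 5 × 62.4/1000 × 0.8965 = 0.27971
  45–49: 5 × 19.1/1000 × 0.8936 = 0.08534
Sum = 4.11204
NRR = 0.48780 × 4.11204 = 2.00585

2.006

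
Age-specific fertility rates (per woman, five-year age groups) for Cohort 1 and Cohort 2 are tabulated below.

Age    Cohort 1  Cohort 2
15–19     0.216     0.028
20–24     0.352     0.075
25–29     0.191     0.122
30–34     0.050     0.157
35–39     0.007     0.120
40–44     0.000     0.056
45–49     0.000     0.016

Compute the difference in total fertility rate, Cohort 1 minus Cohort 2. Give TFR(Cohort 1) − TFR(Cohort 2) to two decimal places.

Cohort 1:
  Sum of ASFRs = 0.216 + 0.352 + 0.191 + 0.050 + 0.007 + 0.000 + 0.000 = 0.816
  TFR = 5 × 0.816 = 4.08
Cohort 2:
  Sum of ASFRs = 0.028 + 0.075 + 0.122 + 0.157 + 0.120 + 0.056 + 0.016 = 0.574
  TFR = 5 × 0.574 = 2.87
Difference = 4.08 − 2.87 = 1.21

1.21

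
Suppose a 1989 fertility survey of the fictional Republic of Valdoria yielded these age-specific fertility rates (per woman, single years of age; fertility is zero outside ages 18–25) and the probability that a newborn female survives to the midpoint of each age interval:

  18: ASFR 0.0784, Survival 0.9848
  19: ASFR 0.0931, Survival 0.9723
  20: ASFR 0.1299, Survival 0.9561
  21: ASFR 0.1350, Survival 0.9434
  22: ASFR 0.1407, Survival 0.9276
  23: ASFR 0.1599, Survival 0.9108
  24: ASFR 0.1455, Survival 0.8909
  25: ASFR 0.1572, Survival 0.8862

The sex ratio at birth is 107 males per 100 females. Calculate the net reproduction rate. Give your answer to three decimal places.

Proportion female at birth = 100 / (100 + 107) = 0.48309.
Weighting each age-specific rate by interval width and survival:
  18: 1 × 0.0784 × 0.9848 = 0.07721
  19: 1 × 0.0931 × 0.9723 = 0.09052
  20: 1 × 0.1299 × 0.9561 = 0.12420
  21: 1 × 0.1350 × 0.9434 = 0.12736
  22: 1 × 0.1407 × 0.9276 = 0.13051
  23: 1 × 0.1599 × 0.9108 = 0.14564
  24: 1 × 0.1455 × 0.8909 = 0.12963
  25: 1 × 0.1572 × 0.8862 = 0.13931
Sum = 0.96438
NRR = 0.48309 × 0.96438 = 0.46588
With NRR below 1 the population is below replacement fertility.

0.466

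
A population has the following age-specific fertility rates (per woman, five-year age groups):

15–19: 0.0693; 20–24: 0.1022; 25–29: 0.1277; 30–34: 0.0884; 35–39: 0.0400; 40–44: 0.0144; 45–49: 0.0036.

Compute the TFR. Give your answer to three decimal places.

2.228

Sum of ASFRs = 0.0693 + 0.1022 + 0.1277 + 0.0884 + 0.0400 + 0.0144 + 0.0036 = 0.4456
TFR = 5 × 0.4456 = 2.228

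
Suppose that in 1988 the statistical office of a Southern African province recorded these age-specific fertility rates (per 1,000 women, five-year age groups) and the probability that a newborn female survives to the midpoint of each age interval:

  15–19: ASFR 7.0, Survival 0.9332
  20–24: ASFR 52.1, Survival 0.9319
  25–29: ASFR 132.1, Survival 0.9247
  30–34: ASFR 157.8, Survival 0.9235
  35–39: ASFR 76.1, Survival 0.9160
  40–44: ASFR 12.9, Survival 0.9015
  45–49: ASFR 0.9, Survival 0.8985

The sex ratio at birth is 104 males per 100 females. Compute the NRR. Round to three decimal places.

0.993

Proportion female at birth = 100 / (100 + 104) = 0.49020.
Survival-weighted fertility by age (5·fₓ·Sₓ):
  15–19: 5 × 7.0/1000 × 0.9332 = 0.03266
  20–24: 5 × 52.1/1000 × 0.9319 = 0.24276
  25–29: 5 × 132.1/1000 × 0.9247 = 0.61076
  30–34: 5 × 157.8/1000 × 0.9235 = 0.72864
  35–39: 5 × 76.1/1000 × 0.9160 = 0.34854
  40–44: 5 × 12.9/1000 × 0.9015 = 0.05815
  45–49: 5 × 0.9/1000 × 0.8985 = 0.00404
Sum = 2.02555
NRR = 0.49020 × 2.02555 = 0.99292
An NRR under 1 implies long-run decline under these rates.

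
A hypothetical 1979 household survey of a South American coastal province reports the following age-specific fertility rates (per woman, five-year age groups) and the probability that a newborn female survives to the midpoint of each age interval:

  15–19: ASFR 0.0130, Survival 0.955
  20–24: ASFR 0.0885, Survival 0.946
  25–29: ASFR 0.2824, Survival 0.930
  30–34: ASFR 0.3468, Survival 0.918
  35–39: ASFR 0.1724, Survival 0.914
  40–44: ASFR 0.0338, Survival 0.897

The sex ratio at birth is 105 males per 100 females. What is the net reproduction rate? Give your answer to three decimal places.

2.110

Proportion female at birth = 100 / (100 + 105) = 0.48780.
Each age group contributes 5 × ASFR × survival:
  15–19: 5 × 0.0130 × 0.955 = 0.06208
  20–24: 5 × 0.0885 × 0.946 = 0.41861
  25–29: 5 × 0.2824 × 0.930 = 1.31316
  30–34: 5 × 0.3468 × 0.918 = 1.59181
  35–39: 5 × 0.1724 × 0.914 = 0.78787
  40–44: 5 × 0.0338 × 0.897 = 0.15159
Sum = 4.32512
NRR = 0.48780 × 4.32512 = 2.10979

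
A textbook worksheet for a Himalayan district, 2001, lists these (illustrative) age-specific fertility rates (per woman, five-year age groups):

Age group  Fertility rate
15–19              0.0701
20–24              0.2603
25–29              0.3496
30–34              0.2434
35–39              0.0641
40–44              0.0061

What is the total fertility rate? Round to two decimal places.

Sum of ASFRs = 0.0701 + 0.2603 + 0.3496 + 0.2434 + 0.0641 + 0.0061 = 0.9936
TFR = 5 × 0.9936 = 4.968

4.97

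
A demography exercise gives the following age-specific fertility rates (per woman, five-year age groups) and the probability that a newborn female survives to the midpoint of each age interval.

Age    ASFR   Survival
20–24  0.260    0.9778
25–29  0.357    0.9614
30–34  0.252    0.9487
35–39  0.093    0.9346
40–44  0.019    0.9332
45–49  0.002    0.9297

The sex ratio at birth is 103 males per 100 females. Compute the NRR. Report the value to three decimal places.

Proportion female at birth = 100 / (100 + 103) = 0.49261.
Survival-weighted fertility by age (5·fₓ·Sₓ):
  20–24: 5 × 0.260 × 0.9778 = 1.27114
  25–29: 5 × 0.357 × 0.9614 = 1.71610
  30–34: 5 × 0.252 × 0.9487 = 1.19536
  35–39: 5 × 0.093 × 0.9346 = 0.43459
  40–44: 5 × 0.019 × 0.9332 = 0.08865
  45–49: 5 × 0.002 × 0.9297 = 0.00930
Sum = 4.71514
NRR = 0.49261 × 4.71514 = 2.32273
An NRR exceeding 1 indicates intrinsic growth under these rates.

2.323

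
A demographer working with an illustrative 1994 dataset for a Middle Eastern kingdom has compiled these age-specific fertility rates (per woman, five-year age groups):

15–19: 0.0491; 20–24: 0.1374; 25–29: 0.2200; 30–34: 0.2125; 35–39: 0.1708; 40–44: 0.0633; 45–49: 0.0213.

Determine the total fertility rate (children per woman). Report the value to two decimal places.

4.37

Sum of ASFRs = 0.0491 + 0.1374 + 0.2200 + 0.2125 + 0.1708 + 0.0633 + 0.0213 = 0.8744
TFR = 5 × 0.8744 = 4.372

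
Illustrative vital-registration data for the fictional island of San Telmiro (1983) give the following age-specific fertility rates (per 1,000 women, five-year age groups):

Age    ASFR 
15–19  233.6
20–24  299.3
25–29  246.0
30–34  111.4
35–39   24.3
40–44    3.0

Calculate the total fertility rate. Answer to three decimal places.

Sum of ASFRs = 233.6 + 299.3 + 246.0 + 111.4 + 24.3 + 3.0 = 917.6
TFR = 5 × 917.6 / 1000 = 4.588

4.588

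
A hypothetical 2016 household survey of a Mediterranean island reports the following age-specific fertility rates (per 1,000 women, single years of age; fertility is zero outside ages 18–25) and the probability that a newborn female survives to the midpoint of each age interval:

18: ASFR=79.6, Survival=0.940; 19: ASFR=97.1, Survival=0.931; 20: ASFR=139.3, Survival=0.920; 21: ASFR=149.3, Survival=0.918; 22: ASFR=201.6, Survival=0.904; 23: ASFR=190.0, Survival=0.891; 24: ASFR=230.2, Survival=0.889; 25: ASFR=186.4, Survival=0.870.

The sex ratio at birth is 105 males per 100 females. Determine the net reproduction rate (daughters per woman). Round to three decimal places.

0.560

Proportion female at birth = 100 / (100 + 105) = 0.48780.
Survival-weighted fertility by age (1·fₓ·Sₓ):
  18: 1 × 79.6/1000 × 0.940 = 0.07482
  19: 1 × 97.1/1000 × 0.931 = 0.09040
  20: 1 × 139.3/1000 × 0.920 = 0.12816
  21: 1 × 149.3/1000 × 0.918 = 0.13706
  22: 1 × 201.6/1000 × 0.904 = 0.18225
  23: 1 × 190.0/1000 × 0.891 = 0.16929
  24: 1 × 230.2/1000 × 0.889 = 0.20465
  25: 1 × 186.4/1000 × 0.870 = 0.16217
Sum = 1.14880
NRR = 0.48780 × 1.14880 = 0.56038
With NRR below 1 the population is below replacement fertility.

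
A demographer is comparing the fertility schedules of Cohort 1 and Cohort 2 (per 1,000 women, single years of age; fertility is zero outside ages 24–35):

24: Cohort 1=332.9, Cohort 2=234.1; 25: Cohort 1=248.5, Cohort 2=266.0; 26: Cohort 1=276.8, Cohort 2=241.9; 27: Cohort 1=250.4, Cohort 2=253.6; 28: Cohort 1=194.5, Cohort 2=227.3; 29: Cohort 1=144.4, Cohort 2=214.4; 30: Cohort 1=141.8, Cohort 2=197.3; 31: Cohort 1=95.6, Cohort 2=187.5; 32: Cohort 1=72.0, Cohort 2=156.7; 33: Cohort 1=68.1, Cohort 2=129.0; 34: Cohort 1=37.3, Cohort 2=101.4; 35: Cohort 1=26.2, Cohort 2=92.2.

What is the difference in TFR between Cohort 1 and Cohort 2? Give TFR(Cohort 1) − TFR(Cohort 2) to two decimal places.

Cohort 1:
  Sum of ASFRs = 332.9 + 248.5 + 276.8 + 250.4 + 194.5 + 144.4 + 141.8 + 95.6 + 72.0 + 68.1 + 37.3 + 26.2 = 1888.5
  TFR = 1888.5 / 1000 = 1.8885
Cohort 2:
  Sum of ASFRs = 234.1 + 266.0 + 241.9 + 253.6 + 227.3 + 214.4 + 197.3 + 187.5 + 156.7 + 129.0 + 101.4 + 92.2 = 2301.4
  TFR = 2301.4 / 1000 = 2.3014
Difference = 1.8885 − 2.3014 = -0.4129

-0.41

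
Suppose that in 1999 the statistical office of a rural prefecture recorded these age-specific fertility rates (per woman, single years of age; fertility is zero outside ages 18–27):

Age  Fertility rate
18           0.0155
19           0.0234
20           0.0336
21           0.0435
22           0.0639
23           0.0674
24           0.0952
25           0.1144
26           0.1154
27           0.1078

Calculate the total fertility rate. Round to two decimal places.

Sum of ASFRs = 0.0155 + 0.0234 + 0.0336 + 0.0435 + 0.0639 + 0.0674 + 0.0952 + 0.1144 + 0.1154 + 0.1078 = 0.6801
TFR = 0.6801

0.68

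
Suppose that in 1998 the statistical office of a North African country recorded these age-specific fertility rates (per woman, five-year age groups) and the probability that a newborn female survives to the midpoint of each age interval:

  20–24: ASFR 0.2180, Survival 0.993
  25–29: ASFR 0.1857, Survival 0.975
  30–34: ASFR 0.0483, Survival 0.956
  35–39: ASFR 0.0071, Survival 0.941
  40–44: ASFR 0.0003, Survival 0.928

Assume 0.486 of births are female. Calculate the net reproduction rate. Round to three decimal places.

Proportion female at birth = 0.486.
Per-age-group product (5 × ASFR × survival probability):
  20–24: 5 × 0.2180 × 0.993 = 1.08237
  25–29: 5 × 0.1857 × 0.975 = 0.90529
  30–34: 5 × 0.0483 × 0.956 = 0.23087
  35–39: 5 × 0.0071 × 0.941 = 0.03341
  40–44: 5 × 0.0003 × 0.928 = 0.00139
Sum = 2.25333
NRR = 0.486 × 2.25333 = 1.09512

1.095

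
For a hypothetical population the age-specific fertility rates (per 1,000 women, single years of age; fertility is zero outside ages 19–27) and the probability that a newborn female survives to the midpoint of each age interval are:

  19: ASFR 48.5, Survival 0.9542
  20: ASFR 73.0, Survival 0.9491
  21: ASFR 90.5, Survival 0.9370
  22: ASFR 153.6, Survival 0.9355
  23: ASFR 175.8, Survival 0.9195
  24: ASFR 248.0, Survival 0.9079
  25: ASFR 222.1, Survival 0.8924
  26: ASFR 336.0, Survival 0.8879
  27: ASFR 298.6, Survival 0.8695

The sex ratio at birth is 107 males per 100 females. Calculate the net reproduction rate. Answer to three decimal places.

0.718

Proportion female at birth = 100 / (100 + 107) = 0.48309.
Weighting each age-specific rate by interval width and survival:
  19: 1 × 48.5/1000 × 0.9542 = 0.04628
  20: 1 × 73.0/1000 × 0.9491 = 0.06928
  21: 1 × 90.5/1000 × 0.9370 = 0.08480
  22: 1 × 153.6/1000 × 0.9355 = 0.14369
  23: 1 × 175.8/1000 × 0.9195 = 0.16165
  24: 1 × 248.0/1000 × 0.9079 = 0.22516
  25: 1 × 222.1/1000 × 0.8924 = 0.19820
  26: 1 × 336.0/1000 × 0.8879 = 0.29833
  27: 1 × 298.6/1000 × 0.8695 = 0.25963
Sum = 1.48702
NRR = 0.48309 × 1.48702 = 0.71836
NRR < 1, so the cohort does not fully replace itself.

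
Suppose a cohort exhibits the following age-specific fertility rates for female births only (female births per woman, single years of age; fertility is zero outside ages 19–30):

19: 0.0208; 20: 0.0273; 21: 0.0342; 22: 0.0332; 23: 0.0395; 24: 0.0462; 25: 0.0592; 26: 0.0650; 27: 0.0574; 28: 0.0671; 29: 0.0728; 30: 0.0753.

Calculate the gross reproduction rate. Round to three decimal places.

0.598

Sum of female ASFRs = 0.0208 + 0.0273 + 0.0342 + 0.0332 + 0.0395 + 0.0462 + 0.0592 + 0.0650 + 0.0574 + 0.0671 + 0.0728 + 0.0753 = 0.5980
GRR = 0.598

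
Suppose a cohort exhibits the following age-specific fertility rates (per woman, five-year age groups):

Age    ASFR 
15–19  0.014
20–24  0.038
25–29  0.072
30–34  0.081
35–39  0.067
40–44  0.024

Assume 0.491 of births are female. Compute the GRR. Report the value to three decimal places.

0.727

Proportion female at birth = 0.491.
Sum of ASFRs = 0.014 + 0.038 + 0.072 + 0.081 + 0.067 + 0.024 = 0.296
TFR = 5 × 0.296 = 1.48
GRR = 0.491 × 1.48 = 0.72668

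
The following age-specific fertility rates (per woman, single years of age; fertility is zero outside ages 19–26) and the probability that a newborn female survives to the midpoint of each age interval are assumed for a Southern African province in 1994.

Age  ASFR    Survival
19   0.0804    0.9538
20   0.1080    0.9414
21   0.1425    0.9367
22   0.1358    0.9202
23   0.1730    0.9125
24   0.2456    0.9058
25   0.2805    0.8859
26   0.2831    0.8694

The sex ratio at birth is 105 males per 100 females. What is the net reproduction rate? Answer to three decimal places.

Proportion female at birth = 100 / (100 + 105) = 0.48780.
Weighting each age-specific rate by interval width and survival:
  19: 1 × 0.0804 × 0.9538 = 0.07669
  20: 1 × 0.1080 × 0.9414 = 0.10167
  21: 1 × 0.1425 × 0.9367 = 0.13348
  22: 1 × 0.1358 × 0.9202 = 0.12496
  23: 1 × 0.1730 × 0.9125 = 0.15786
  24: 1 × 0.2456 × 0.9058 = 0.22246
  25: 1 × 0.2805 × 0.8859 = 0.24849
  26: 1 × 0.2831 × 0.8694 = 0.24613
Sum = 1.31174
NRR = 0.48780 × 1.31174 = 0.63987
NRR < 1, so the cohort does not fully replace itself.

0.640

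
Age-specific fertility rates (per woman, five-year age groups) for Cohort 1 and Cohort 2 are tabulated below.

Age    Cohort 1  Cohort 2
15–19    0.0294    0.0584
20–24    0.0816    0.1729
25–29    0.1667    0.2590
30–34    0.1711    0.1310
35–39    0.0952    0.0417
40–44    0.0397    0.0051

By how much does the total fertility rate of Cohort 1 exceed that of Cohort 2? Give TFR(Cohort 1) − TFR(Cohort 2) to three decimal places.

-0.422

Cohort 1:
  Sum of ASFRs = 0.0294 + 0.0816 + 0.1667 + 0.1711 + 0.0952 + 0.0397 = 0.5837
  TFR = 5 × 0.5837 = 2.9185
Cohort 2:
  Sum of ASFRs = 0.0584 + 0.1729 + 0.2590 + 0.1310 + 0.0417 + 0.0051 = 0.6681
  TFR = 5 × 0.6681 = 3.3405
Difference = 2.9185 − 3.3405 = -0.422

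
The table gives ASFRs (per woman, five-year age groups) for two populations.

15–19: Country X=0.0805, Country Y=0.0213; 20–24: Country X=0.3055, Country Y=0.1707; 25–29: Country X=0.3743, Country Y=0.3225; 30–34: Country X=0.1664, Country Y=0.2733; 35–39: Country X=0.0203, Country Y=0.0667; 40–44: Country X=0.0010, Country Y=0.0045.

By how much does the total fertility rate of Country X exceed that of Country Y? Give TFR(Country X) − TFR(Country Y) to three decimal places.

Country X:
  Sum of ASFRs = 0.0805 + 0.3055 + 0.3743 + 0.1664 + 0.0203 + 0.0010 = 0.9480
  TFR = 5 × 0.9480 = 4.74
Country Y:
  Sum of ASFRs = 0.0213 + 0.1707 + 0.3225 + 0.2733 + 0.0667 + 0.0045 = 0.8590
  TFR = 5 × 0.8590 = 4.295
Difference = 4.74 − 4.295 = 0.445

0.445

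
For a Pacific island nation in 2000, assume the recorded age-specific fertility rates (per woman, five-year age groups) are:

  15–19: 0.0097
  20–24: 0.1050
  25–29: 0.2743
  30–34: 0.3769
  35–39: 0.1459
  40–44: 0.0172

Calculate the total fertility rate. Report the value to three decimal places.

Sum of ASFRs = 0.0097 + 0.1050 + 0.2743 + 0.3769 + 0.1459 + 0.0172 = 0.9290
TFR = 5 × 0.9290 = 4.645

4.645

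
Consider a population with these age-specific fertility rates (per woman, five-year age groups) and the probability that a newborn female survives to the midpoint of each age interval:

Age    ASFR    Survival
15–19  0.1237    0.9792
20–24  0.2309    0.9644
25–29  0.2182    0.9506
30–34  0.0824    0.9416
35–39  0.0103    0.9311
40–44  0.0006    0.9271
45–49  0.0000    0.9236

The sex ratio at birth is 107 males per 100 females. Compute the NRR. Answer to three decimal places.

Proportion female at birth = 100 / (100 + 107) = 0.48309.
Each age group contributes 5 × ASFR × survival:
  15–19: 5 × 0.1237 × 0.9792 = 0.60564
  20–24: 5 × 0.2309 × 0.9644 = 1.11340
  25–29: 5 × 0.2182 × 0.9506 = 1.03710
  30–34: 5 × 0.0824 × 0.9416 = 0.38794
  35–39: 5 × 0.0103 × 0.9311 = 0.04795
  40–44: 5 × 0.0006 × 0.9271 = 0.00278
  45–49: 5 × 0.0000 × 0.9236 = 0.00000
Sum = 3.19481
NRR = 0.48309 × 3.19481 = 1.54338

1.543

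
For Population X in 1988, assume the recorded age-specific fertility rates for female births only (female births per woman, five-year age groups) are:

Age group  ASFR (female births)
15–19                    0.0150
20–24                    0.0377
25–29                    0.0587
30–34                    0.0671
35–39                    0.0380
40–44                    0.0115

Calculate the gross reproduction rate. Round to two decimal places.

1.14

Sum of female ASFRs = 0.0150 + 0.0377 + 0.0587 + 0.0671 + 0.0380 + 0.0115 = 0.2280
GRR = 5 × 0.2280 = 1.14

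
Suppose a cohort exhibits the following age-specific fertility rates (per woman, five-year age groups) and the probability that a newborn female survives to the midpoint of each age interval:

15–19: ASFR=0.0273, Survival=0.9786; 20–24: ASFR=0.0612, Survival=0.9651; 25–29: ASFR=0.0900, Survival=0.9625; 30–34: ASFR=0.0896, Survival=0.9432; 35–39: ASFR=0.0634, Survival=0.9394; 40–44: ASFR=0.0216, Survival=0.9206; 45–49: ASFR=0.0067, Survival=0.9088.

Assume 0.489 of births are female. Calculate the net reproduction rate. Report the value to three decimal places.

0.837

Proportion female at birth = 0.489.
Weighting each age-specific rate by interval width and survival:
  15–19: 5 × 0.0273 × 0.9786 = 0.13358
  20–24: 5 × 0.0612 × 0.9651 = 0.29532
  25–29: 5 × 0.0900 × 0.9625 = 0.43313
  30–34: 5 × 0.0896 × 0.9432 = 0.42255
  35–39: 5 × 0.0634 × 0.9394 = 0.29779
  40–44: 5 × 0.0216 × 0.9206 = 0.09942
  45–49: 5 × 0.0067 × 0.9088 = 0.03044
Sum = 1.71223
NRR = 0.489 × 1.71223 = 0.83728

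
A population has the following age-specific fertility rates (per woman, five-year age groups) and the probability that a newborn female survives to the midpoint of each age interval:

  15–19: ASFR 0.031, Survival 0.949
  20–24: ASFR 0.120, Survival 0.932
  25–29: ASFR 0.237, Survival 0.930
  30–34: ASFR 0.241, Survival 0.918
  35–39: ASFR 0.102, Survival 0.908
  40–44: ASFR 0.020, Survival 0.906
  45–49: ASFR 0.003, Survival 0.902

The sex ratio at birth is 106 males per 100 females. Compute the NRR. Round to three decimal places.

1.690

Proportion female at birth = 100 / (100 + 106) = 0.48544.
Per-age-group product (5 × ASFR × survival probability):
  15–19: 5 × 0.031 × 0.949 = 0.14710
  20–24: 5 × 0.120 × 0.932 = 0.55920
  25–29: 5 × 0.237 × 0.930 = 1.10205
  30–34: 5 × 0.241 × 0.918 = 1.10619
  35–39: 5 × 0.102 × 0.908 = 0.46308
  40–44: 5 × 0.020 × 0.906 = 0.09060
  45–49: 5 × 0.003 × 0.902 = 0.01353
Sum = 3.48175
NRR = 0.48544 × 3.48175 = 1.69018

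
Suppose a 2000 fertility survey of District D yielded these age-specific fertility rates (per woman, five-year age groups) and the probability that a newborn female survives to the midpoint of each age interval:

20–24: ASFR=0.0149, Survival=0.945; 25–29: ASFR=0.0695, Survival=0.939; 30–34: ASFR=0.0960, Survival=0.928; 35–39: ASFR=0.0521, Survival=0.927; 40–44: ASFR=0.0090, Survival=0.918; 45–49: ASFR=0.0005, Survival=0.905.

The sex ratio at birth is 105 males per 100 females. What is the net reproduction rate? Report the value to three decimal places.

Proportion female at birth = 100 / (100 + 105) = 0.48780.
Per-age-group product (5 × ASFR × survival probability):
  20–24: 5 × 0.0149 × 0.945 = 0.07040
  25–29: 5 × 0.0695 × 0.939 = 0.32630
  30–34: 5 × 0.0960 × 0.928 = 0.44544
  35–39: 5 × 0.0521 × 0.927 = 0.24148
  40–44: 5 × 0.0090 × 0.918 = 0.04131
  45–49: 5 × 0.0005 × 0.905 = 0.00226
Sum = 1.12719
NRR = 0.48780 × 1.12719 = 0.54984
NRR < 1, so the cohort does not fully replace itself.

0.550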